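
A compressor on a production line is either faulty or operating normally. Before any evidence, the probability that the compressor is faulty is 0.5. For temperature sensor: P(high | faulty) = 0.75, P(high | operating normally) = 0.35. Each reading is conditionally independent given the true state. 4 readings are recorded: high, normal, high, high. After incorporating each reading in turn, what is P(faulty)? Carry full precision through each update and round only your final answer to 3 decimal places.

After 'high': P(faulty) = 0.75·0.5000 / (0.75·0.5000 + 0.35·0.5000) ≈ 0.6818
After 'normal': P(faulty) = 0.25·0.6818 / (0.25·0.6818 + 0.65·0.3182) ≈ 0.4518
After 'high': P(faulty) = 0.75·0.4518 / (0.75·0.4518 + 0.35·0.5482) ≈ 0.6385
After 'high': P(faulty) = 0.75·0.6385 / (0.75·0.6385 + 0.35·0.3615) ≈ 0.7910

0.791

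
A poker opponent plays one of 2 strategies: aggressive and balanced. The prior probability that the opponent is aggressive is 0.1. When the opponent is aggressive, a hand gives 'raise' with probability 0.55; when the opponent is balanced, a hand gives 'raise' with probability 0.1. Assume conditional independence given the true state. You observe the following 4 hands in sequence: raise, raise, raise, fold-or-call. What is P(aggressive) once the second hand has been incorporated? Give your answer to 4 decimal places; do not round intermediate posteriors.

0.7707

After 'raise': P(aggressive) = 0.55·0.1000 / (0.55·0.1000 + 0.1·0.9000) ≈ 0.3793
After 'raise': P(aggressive) = 0.55·0.3793 / (0.55·0.3793 + 0.1·0.6207) ≈ 0.7707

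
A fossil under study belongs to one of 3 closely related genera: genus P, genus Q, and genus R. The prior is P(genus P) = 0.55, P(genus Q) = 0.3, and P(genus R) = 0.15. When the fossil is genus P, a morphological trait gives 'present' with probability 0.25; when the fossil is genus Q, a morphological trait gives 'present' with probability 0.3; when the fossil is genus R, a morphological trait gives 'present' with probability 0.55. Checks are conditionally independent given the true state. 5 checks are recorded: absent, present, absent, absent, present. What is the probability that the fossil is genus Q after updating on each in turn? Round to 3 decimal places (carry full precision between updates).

Each posterior becomes the prior for the next update.
After 'absent': normaliser = 0.75·0.5500 + 0.7·0.3000 + 0.45·0.1500; P(genus P) ≈ 0.5978, P(genus Q) ≈ 0.3043, P(genus R) ≈ 0.0978
After 'present': normaliser = 0.25·0.5978 + 0.3·0.3043 + 0.55·0.0978; P(genus P) ≈ 0.5074, P(genus Q) ≈ 0.3100, P(genus R) ≈ 0.1827
After 'absent': normaliser = 0.75·0.5074 + 0.7·0.3100 + 0.45·0.1827; P(genus P) ≈ 0.5599, P(genus Q) ≈ 0.3192, P(genus R) ≈ 0.1209
After 'absent': normaliser = 0.75·0.5599 + 0.7·0.3192 + 0.45·0.1209; P(genus P) ≈ 0.6018, P(genus Q) ≈ 0.3202, P(genus R) ≈ 0.0780
After 'present': normaliser = 0.25·0.6018 + 0.3·0.3202 + 0.55·0.0780; P(genus P) ≈ 0.5198, P(genus Q) ≈ 0.3320, P(genus R) ≈ 0.1482

0.332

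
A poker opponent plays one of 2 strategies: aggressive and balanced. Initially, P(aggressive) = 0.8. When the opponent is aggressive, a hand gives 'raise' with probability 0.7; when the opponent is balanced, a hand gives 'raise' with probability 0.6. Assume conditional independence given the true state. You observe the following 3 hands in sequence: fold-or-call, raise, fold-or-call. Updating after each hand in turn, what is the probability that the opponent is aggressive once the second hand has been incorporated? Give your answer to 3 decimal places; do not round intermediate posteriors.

0.778

After 'fold-or-call': P(aggressive) = 0.3·0.8000 / (0.3·0.8000 + 0.4·0.2000) ≈ 0.7500
After 'raise': P(aggressive) = 0.7·0.7500 / (0.7·0.7500 + 0.6·0.2500) ≈ 0.7778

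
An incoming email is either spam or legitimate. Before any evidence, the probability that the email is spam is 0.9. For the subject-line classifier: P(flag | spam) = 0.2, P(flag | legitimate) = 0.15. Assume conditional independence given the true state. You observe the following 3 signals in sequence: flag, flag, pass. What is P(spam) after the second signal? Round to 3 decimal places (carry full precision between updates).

After 'flag': P(spam) = 0.2·0.9000 / (0.2·0.9000 + 0.15·0.1000) ≈ 0.9231
After 'flag': P(spam) = 0.2·0.9231 / (0.2·0.9231 + 0.15·0.0769) ≈ 0.9412

0.941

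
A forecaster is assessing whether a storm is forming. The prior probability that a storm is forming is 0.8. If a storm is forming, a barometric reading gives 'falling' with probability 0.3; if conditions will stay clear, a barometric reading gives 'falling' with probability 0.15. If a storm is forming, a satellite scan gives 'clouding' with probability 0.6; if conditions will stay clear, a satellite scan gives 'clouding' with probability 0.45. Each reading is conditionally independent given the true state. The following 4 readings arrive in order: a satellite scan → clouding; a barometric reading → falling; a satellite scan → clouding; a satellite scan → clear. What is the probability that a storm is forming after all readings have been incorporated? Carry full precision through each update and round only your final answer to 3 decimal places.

After a satellite scan='clouding': P(storm) = 0.6·0.8000 / (0.6·0.8000 + 0.45·0.2000) ≈ 0.8421
After a barometric reading='falling': P(storm) = 0.3·0.8421 / (0.3·0.8421 + 0.15·0.1579) ≈ 0.9143
After a satellite scan='clouding': P(storm) = 0.6·0.9143 / (0.6·0.9143 + 0.45·0.0857) ≈ 0.9343
After a satellite scan='clear': P(storm) = 0.4·0.9343 / (0.4·0.9343 + 0.55·0.0657) ≈ 0.9118

0.912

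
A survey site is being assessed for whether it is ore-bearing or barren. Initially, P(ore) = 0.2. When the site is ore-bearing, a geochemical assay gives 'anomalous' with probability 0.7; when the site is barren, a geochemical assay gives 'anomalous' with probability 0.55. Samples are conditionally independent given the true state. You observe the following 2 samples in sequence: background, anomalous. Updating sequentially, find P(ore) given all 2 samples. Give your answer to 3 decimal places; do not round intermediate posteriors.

0.175

After 'background': P(ore) = 0.3·0.2000 / (0.3·0.2000 + 0.45·0.8000) ≈ 0.1429
After 'anomalous': P(ore) = 0.7·0.1429 / (0.7·0.1429 + 0.55·0.8571) ≈ 0.1750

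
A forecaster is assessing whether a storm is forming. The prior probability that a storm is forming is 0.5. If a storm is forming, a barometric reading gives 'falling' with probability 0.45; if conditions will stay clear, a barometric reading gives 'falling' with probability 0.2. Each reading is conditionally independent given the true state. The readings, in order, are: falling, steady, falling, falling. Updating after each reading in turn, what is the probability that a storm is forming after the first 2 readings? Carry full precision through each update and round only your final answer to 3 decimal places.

Apply Bayes' rule sequentially, carrying P(storm) forward.
After 'falling': P(storm) = 0.45·0.5000 / (0.45·0.5000 + 0.2·0.5000) ≈ 0.6923
After 'steady': P(storm) = 0.55·0.6923 / (0.55·0.6923 + 0.8·0.3077) ≈ 0.6074

0.607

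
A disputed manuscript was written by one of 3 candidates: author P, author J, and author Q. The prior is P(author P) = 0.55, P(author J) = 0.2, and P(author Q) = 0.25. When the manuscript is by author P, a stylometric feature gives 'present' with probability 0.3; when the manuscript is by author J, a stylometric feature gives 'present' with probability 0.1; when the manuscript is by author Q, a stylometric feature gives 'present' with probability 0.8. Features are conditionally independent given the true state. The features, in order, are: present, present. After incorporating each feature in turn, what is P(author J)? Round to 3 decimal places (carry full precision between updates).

After 'present': normaliser = 0.3·0.5500 + 0.1·0.2000 + 0.8·0.2500; P(author P) ≈ 0.4286, P(author J) ≈ 0.0519, P(author Q) ≈ 0.5195
After 'present': normaliser = 0.3·0.4286 + 0.1·0.0519 + 0.8·0.5195; P(author P) ≈ 0.2340, P(author J) ≈ 0.0095, P(author Q) ≈ 0.7565

0.009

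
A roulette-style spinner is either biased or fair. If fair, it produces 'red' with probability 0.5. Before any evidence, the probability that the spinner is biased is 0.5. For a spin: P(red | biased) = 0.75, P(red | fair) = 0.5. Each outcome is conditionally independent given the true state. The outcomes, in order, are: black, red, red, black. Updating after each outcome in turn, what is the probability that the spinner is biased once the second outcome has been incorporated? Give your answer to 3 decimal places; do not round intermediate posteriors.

Each posterior becomes the prior for the next update.
After 'black': P(biased) = 0.25·0.5000 / (0.25·0.5000 + 0.5·0.5000) ≈ 0.3333
After 'red': P(biased) = 0.75·0.3333 / (0.75·0.3333 + 0.5·0.6667) ≈ 0.4286

0.429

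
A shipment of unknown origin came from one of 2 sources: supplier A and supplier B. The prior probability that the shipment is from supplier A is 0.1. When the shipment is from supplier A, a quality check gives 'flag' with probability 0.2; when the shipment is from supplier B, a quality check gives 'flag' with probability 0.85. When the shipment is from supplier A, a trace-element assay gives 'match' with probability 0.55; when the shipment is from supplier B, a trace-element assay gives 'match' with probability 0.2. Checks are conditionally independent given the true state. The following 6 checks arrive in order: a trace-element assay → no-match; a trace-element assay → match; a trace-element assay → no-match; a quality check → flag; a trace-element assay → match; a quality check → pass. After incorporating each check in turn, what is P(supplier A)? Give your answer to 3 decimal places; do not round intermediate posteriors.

0.250

After a trace-element assay='no-match': P(supplier A) = 0.45·0.1000 / (0.45·0.1000 + 0.8·0.9000) ≈ 0.0588
After a trace-element assay='match': P(supplier A) = 0.55·0.0588 / (0.55·0.0588 + 0.2·0.9412) ≈ 0.1467
After a trace-element assay='no-match': P(supplier A) = 0.45·0.1467 / (0.45·0.1467 + 0.8·0.8533) ≈ 0.0882
After a quality check='flag': P(supplier A) = 0.2·0.0882 / (0.2·0.0882 + 0.85·0.9118) ≈ 0.0222
After a trace-element assay='match': P(supplier A) = 0.55·0.0222 / (0.55·0.0222 + 0.2·0.9778) ≈ 0.0589
After a quality check='pass': P(supplier A) = 0.8·0.0589 / (0.8·0.0589 + 0.15·0.9411) ≈ 0.2502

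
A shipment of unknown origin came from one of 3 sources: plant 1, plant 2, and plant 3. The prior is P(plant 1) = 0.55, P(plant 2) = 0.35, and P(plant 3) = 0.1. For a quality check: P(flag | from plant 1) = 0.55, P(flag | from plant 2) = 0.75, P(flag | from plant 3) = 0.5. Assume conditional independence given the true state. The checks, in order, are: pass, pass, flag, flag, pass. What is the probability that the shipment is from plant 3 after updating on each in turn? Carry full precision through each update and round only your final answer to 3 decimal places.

After 'pass': normaliser = 0.45·0.5500 + 0.25·0.3500 + 0.5·0.1000; P(plant 1) ≈ 0.6429, P(plant 2) ≈ 0.2273, P(plant 3) ≈ 0.1299
After 'pass': normaliser = 0.45·0.6429 + 0.25·0.2273 + 0.5·0.1299; P(plant 1) ≈ 0.7038, P(plant 2) ≈ 0.1382, P(plant 3) ≈ 0.1580
After 'flag': normaliser = 0.55·0.7038 + 0.75·0.1382 + 0.5·0.1580; P(plant 1) ≈ 0.6794, P(plant 2) ≈ 0.1820, P(plant 3) ≈ 0.1386
After 'flag': normaliser = 0.55·0.6794 + 0.75·0.1820 + 0.5·0.1386; P(plant 1) ≈ 0.6449, P(plant 2) ≈ 0.2355, P(plant 3) ≈ 0.1196
After 'pass': normaliser = 0.45·0.6449 + 0.25·0.2355 + 0.5·0.1196; P(plant 1) ≈ 0.7097, P(plant 2) ≈ 0.1440, P(plant 3) ≈ 0.1463

0.146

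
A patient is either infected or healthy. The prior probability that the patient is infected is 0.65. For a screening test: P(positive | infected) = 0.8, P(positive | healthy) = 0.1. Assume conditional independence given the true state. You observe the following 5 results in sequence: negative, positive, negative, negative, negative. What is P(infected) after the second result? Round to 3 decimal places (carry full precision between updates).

0.768

After 'negative': P(infected) = 0.2·0.6500 / (0.2·0.6500 + 0.9·0.3500) ≈ 0.2921
After 'positive': P(infected) = 0.8·0.2921 / (0.8·0.2921 + 0.1·0.7079) ≈ 0.7675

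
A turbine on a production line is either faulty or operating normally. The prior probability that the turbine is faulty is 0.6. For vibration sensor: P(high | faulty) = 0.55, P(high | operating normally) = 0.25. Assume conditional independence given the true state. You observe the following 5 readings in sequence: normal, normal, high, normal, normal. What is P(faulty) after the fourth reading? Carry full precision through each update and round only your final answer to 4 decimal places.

After 'normal': P(faulty) = 0.45·0.6000 / (0.45·0.6000 + 0.75·0.4000) ≈ 0.4737
After 'normal': P(faulty) = 0.45·0.4737 / (0.45·0.4737 + 0.75·0.5263) ≈ 0.3506
After 'high': P(faulty) = 0.55·0.3506 / (0.55·0.3506 + 0.25·0.6494) ≈ 0.5430
After 'normal': P(faulty) = 0.45·0.5430 / (0.45·0.5430 + 0.75·0.4570) ≈ 0.4162

0.4162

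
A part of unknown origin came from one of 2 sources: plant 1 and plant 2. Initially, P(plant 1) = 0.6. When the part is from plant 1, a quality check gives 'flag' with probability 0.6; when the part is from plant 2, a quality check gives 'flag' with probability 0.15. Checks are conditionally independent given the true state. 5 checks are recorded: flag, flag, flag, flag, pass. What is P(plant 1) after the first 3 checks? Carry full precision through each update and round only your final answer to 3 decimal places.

0.990

Each posterior becomes the prior for the next update.
After 'flag': P(plant 1) = 0.6·0.6000 / (0.6·0.6000 + 0.15·0.4000) ≈ 0.8571
After 'flag': P(plant 1) = 0.6·0.8571 / (0.6·0.8571 + 0.15·0.1429) ≈ 0.9600
After 'flag': P(plant 1) = 0.6·0.9600 / (0.6·0.9600 + 0.15·0.0400) ≈ 0.9897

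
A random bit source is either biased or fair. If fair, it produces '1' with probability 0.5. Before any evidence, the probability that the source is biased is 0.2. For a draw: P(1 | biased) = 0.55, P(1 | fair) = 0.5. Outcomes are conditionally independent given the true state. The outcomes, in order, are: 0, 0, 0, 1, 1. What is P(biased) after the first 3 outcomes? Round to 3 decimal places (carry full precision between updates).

0.154

After '0': P(biased) = 0.45·0.2000 / (0.45·0.2000 + 0.5·0.8000) ≈ 0.1837
After '0': P(biased) = 0.45·0.1837 / (0.45·0.1837 + 0.5·0.8163) ≈ 0.1684
After '0': P(biased) = 0.45·0.1684 / (0.45·0.1684 + 0.5·0.8316) ≈ 0.1542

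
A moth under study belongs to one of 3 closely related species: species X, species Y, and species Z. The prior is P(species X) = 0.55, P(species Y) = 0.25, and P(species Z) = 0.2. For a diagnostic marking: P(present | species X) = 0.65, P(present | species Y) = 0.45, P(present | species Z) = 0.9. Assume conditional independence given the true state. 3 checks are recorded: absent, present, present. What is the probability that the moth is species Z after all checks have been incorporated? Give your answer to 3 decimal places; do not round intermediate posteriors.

0.129

After 'absent': normaliser = 0.35·0.5500 + 0.55·0.2500 + 0.1·0.2000; P(species X) ≈ 0.5500, P(species Y) ≈ 0.3929, P(species Z) ≈ 0.0571
After 'present': normaliser = 0.65·0.5500 + 0.45·0.3929 + 0.9·0.0571; P(species X) ≈ 0.6104, P(species Y) ≈ 0.3018, P(species Z) ≈ 0.0878
After 'present': normaliser = 0.65·0.6104 + 0.45·0.3018 + 0.9·0.0878; P(species X) ≈ 0.6487, P(species Y) ≈ 0.2221, P(species Z) ≈ 0.1292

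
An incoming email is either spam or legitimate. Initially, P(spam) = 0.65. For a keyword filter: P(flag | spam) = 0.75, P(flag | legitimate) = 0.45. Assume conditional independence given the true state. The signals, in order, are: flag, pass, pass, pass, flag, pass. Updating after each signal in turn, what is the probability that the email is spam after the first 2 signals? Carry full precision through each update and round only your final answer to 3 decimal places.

0.585

Apply Bayes' rule sequentially, carrying P(spam) forward.
After 'flag': P(spam) = 0.75·0.6500 / (0.75·0.6500 + 0.45·0.3500) ≈ 0.7558
After 'pass': P(spam) = 0.25·0.7558 / (0.25·0.7558 + 0.55·0.2442) ≈ 0.5845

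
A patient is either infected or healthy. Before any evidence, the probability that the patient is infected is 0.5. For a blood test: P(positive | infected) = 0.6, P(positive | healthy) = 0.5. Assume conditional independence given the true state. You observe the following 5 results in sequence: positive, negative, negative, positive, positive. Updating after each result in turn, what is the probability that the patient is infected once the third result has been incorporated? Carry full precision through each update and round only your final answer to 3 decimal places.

After 'positive': P(infected) = 0.6·0.5000 / (0.6·0.5000 + 0.5·0.5000) ≈ 0.5455
After 'negative': P(infected) = 0.4·0.5455 / (0.4·0.5455 + 0.5·0.4545) ≈ 0.4898
After 'negative': P(infected) = 0.4·0.4898 / (0.4·0.4898 + 0.5·0.5102) ≈ 0.4344

0.434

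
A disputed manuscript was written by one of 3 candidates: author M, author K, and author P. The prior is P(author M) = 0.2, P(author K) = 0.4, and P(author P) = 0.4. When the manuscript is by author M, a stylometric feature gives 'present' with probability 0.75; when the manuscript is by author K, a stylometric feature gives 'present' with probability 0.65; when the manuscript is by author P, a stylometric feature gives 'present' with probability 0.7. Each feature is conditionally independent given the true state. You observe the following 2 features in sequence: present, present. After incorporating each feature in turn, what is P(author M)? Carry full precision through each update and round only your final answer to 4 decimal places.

0.2356

Each posterior becomes the prior for the next update.
After 'present': normaliser = 0.75·0.2000 + 0.65·0.4000 + 0.7·0.4000; P(author M) ≈ 0.2174, P(author K) ≈ 0.3768, P(author P) ≈ 0.4058
After 'present': normaliser = 0.75·0.2174 + 0.65·0.3768 + 0.7·0.4058; P(author M) ≈ 0.2356, P(author K) ≈ 0.3539, P(author P) ≈ 0.4105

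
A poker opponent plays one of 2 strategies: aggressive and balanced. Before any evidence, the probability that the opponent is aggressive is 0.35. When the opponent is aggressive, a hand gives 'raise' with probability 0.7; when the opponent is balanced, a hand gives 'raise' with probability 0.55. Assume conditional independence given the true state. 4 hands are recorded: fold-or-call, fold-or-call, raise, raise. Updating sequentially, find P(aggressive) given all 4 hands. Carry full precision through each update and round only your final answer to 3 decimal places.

After 'fold-or-call': P(aggressive) = 0.3·0.3500 / (0.3·0.3500 + 0.45·0.6500) ≈ 0.2642
After 'fold-or-call': P(aggressive) = 0.3·0.2642 / (0.3·0.2642 + 0.45·0.7358) ≈ 0.1931
After 'raise': P(aggressive) = 0.7·0.1931 / (0.7·0.1931 + 0.55·0.8069) ≈ 0.2335
After 'raise': P(aggressive) = 0.7·0.2335 / (0.7·0.2335 + 0.55·0.7665) ≈ 0.2794

0.279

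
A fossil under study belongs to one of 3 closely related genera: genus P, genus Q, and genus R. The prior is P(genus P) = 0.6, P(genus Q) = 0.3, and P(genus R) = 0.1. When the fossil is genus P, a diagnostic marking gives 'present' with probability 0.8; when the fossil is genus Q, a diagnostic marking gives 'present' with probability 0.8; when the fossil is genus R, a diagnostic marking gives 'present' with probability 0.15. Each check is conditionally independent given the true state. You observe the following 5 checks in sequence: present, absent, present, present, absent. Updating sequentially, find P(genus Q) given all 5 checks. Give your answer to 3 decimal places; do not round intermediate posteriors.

After 'present': normaliser = 0.8·0.6000 + 0.8·0.3000 + 0.15·0.1000; P(genus P) ≈ 0.6531, P(genus Q) ≈ 0.3265, P(genus R) ≈ 0.0204
After 'absent': normaliser = 0.2·0.6531 + 0.2·0.3265 + 0.85·0.0204; P(genus P) ≈ 0.6124, P(genus Q) ≈ 0.3062, P(genus R) ≈ 0.0813
After 'present': normaliser = 0.8·0.6124 + 0.8·0.3062 + 0.15·0.0813; P(genus P) ≈ 0.6558, P(genus Q) ≈ 0.3279, P(genus R) ≈ 0.0163
After 'present': normaliser = 0.8·0.6558 + 0.8·0.3279 + 0.15·0.0163; P(genus P) ≈ 0.6646, P(genus Q) ≈ 0.3323, P(genus R) ≈ 0.0031
After 'absent': normaliser = 0.2·0.6646 + 0.2·0.3323 + 0.85·0.0031; P(genus P) ≈ 0.6580, P(genus Q) ≈ 0.3290, P(genus R) ≈ 0.0131

0.329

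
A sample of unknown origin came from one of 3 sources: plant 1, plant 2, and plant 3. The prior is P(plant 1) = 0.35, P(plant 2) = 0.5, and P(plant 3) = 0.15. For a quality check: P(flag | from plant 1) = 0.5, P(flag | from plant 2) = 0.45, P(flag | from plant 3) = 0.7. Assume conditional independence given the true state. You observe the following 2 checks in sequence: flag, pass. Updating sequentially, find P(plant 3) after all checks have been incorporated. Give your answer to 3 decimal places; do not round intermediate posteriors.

Each posterior becomes the prior for the next update.
After 'flag': normaliser = 0.5·0.3500 + 0.45·0.5000 + 0.7·0.1500; P(plant 1) ≈ 0.3465, P(plant 2) ≈ 0.4455, P(plant 3) ≈ 0.2079
After 'pass': normaliser = 0.5·0.3465 + 0.55·0.4455 + 0.3·0.2079; P(plant 1) ≈ 0.3605, P(plant 2) ≈ 0.5098, P(plant 3) ≈ 0.1298

0.130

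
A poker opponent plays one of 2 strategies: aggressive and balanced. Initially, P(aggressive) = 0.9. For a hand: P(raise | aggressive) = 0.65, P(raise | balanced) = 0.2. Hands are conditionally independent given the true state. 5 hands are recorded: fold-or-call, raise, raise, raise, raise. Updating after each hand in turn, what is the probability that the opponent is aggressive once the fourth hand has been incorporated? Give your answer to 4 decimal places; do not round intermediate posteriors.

After 'fold-or-call': P(aggressive) = 0.35·0.9000 / (0.35·0.9000 + 0.8·0.1000) ≈ 0.7975
After 'raise': P(aggressive) = 0.65·0.7975 / (0.65·0.7975 + 0.2·0.2025) ≈ 0.9275
After 'raise': P(aggressive) = 0.65·0.9275 / (0.65·0.9275 + 0.2·0.0725) ≈ 0.9765
After 'raise': P(aggressive) = 0.65·0.9765 / (0.65·0.9765 + 0.2·0.0235) ≈ 0.9927

0.9927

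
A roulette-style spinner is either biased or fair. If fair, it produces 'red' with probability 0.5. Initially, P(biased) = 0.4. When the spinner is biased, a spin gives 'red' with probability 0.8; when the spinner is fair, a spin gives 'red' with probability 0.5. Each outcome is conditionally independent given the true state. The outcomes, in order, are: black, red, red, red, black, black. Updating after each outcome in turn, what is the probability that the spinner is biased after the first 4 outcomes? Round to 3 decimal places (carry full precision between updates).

Apply Bayes' rule sequentially, carrying P(biased) forward.
After 'black': P(biased) = 0.2·0.4000 / (0.2·0.4000 + 0.5·0.6000) ≈ 0.2105
After 'red': P(biased) = 0.8·0.2105 / (0.8·0.2105 + 0.5·0.7895) ≈ 0.2991
After 'red': P(biased) = 0.8·0.2991 / (0.8·0.2991 + 0.5·0.7009) ≈ 0.4057
After 'red': P(biased) = 0.8·0.4057 / (0.8·0.4057 + 0.5·0.5943) ≈ 0.5220

0.522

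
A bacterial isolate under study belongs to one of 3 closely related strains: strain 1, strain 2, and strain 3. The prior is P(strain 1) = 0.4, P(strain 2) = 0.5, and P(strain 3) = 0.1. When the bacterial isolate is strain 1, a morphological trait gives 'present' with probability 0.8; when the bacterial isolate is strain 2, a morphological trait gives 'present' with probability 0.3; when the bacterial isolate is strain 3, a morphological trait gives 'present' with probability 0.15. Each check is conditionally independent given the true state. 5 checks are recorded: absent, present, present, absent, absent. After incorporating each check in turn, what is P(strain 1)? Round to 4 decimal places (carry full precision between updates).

After 'absent': normaliser = 0.2·0.4000 + 0.7·0.5000 + 0.85·0.1000; P(strain 1) ≈ 0.1553, P(strain 2) ≈ 0.6796, P(strain 3) ≈ 0.1650
After 'present': normaliser = 0.8·0.1553 + 0.3·0.6796 + 0.15·0.1650; P(strain 1) ≈ 0.3521, P(strain 2) ≈ 0.5777, P(strain 3) ≈ 0.0702
After 'present': normaliser = 0.8·0.3521 + 0.3·0.5777 + 0.15·0.0702; P(strain 1) ≈ 0.6051, P(strain 2) ≈ 0.3723, P(strain 3) ≈ 0.0226
After 'absent': normaliser = 0.2·0.6051 + 0.7·0.3723 + 0.85·0.0226; P(strain 1) ≈ 0.3019, P(strain 2) ≈ 0.6501, P(strain 3) ≈ 0.0479
After 'absent': normaliser = 0.2·0.3019 + 0.7·0.6501 + 0.85·0.0479; P(strain 1) ≈ 0.1086, P(strain 2) ≈ 0.8182, P(strain 3) ≈ 0.0732

0.1086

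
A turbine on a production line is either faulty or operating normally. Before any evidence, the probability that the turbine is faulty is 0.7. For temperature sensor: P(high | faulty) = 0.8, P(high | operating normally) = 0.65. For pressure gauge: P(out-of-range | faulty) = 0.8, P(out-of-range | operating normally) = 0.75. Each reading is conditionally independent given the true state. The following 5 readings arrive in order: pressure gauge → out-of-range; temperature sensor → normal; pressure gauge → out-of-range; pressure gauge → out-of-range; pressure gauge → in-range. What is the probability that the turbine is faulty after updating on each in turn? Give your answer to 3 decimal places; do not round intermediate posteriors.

After pressure gauge='out-of-range': P(faulty) = 0.8·0.7000 / (0.8·0.7000 + 0.75·0.3000) ≈ 0.7134
After temperature sensor='normal': P(faulty) = 0.2·0.7134 / (0.2·0.7134 + 0.35·0.2866) ≈ 0.5872
After pressure gauge='out-of-range': P(faulty) = 0.8·0.5872 / (0.8·0.5872 + 0.75·0.4128) ≈ 0.6027
After pressure gauge='out-of-range': P(faulty) = 0.8·0.6027 / (0.8·0.6027 + 0.75·0.3973) ≈ 0.6181
After pressure gauge='in-range': P(faulty) = 0.2·0.6181 / (0.2·0.6181 + 0.25·0.3819) ≈ 0.5642

0.564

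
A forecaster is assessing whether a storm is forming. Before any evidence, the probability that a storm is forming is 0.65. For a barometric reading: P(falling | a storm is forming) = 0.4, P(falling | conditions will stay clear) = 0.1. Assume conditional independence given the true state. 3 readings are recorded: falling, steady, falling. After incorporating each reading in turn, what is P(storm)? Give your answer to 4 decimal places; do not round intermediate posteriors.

After 'falling': P(storm) = 0.4·0.6500 / (0.4·0.6500 + 0.1·0.3500) ≈ 0.8814
After 'steady': P(storm) = 0.6·0.8814 / (0.6·0.8814 + 0.9·0.1186) ≈ 0.8320
After 'falling': P(storm) = 0.4·0.8320 / (0.4·0.8320 + 0.1·0.1680) ≈ 0.9519

0.9519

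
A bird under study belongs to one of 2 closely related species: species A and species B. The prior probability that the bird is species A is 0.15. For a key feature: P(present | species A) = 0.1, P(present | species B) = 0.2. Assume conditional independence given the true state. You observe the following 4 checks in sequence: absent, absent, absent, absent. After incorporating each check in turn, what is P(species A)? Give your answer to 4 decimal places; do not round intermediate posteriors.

0.2204

After 'absent': P(species A) = 0.9·0.1500 / (0.9·0.1500 + 0.8·0.8500) ≈ 0.1656
After 'absent': P(species A) = 0.9·0.1656 / (0.9·0.1656 + 0.8·0.8344) ≈ 0.1826
After 'absent': P(species A) = 0.9·0.1826 / (0.9·0.1826 + 0.8·0.8174) ≈ 0.2008
After 'absent': P(species A) = 0.9·0.2008 / (0.9·0.2008 + 0.8·0.7992) ≈ 0.2204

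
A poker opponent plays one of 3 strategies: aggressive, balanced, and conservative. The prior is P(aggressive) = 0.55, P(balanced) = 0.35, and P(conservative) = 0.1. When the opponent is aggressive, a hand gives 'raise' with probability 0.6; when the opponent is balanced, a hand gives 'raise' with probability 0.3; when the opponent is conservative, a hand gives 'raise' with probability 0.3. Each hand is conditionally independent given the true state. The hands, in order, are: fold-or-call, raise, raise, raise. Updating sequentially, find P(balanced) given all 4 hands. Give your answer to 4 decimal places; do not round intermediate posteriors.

After 'fold-or-call': normaliser = 0.4·0.5500 + 0.7·0.3500 + 0.7·0.1000; P(aggressive) ≈ 0.4112, P(balanced) ≈ 0.4579, P(conservative) ≈ 0.1308
After 'raise': normaliser = 0.6·0.4112 + 0.3·0.4579 + 0.3·0.1308; P(aggressive) ≈ 0.5828, P(balanced) ≈ 0.3245, P(conservative) ≈ 0.0927
After 'raise': normaliser = 0.6·0.5828 + 0.3·0.3245 + 0.3·0.0927; P(aggressive) ≈ 0.7364, P(balanced) ≈ 0.2050, P(conservative) ≈ 0.0586
After 'raise': normaliser = 0.6·0.7364 + 0.3·0.2050 + 0.3·0.0586; P(aggressive) ≈ 0.8482, P(balanced) ≈ 0.1181, P(conservative) ≈ 0.0337

0.1181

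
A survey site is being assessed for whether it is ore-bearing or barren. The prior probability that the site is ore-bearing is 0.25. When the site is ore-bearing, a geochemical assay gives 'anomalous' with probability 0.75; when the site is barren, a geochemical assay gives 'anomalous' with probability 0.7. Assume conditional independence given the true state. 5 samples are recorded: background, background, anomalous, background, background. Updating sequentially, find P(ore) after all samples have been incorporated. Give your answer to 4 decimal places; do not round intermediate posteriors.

0.1469

Each posterior becomes the prior for the next update.
After 'background': P(ore) = 0.25·0.2500 / (0.25·0.2500 + 0.3·0.7500) ≈ 0.2174
After 'background': P(ore) = 0.25·0.2174 / (0.25·0.2174 + 0.3·0.7826) ≈ 0.1880
After 'anomalous': P(ore) = 0.75·0.1880 / (0.75·0.1880 + 0.7·0.8120) ≈ 0.1987
After 'background': P(ore) = 0.25·0.1987 / (0.25·0.1987 + 0.3·0.8013) ≈ 0.1713
After 'background': P(ore) = 0.25·0.1713 / (0.25·0.1713 + 0.3·0.8287) ≈ 0.1469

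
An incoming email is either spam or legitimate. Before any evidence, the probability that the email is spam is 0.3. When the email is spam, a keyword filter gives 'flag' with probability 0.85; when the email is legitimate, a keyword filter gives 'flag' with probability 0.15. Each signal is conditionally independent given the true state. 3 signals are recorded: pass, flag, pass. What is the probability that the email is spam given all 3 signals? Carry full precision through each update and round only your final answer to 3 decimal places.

0.070

After 'pass': P(spam) = 0.15·0.3000 / (0.15·0.3000 + 0.85·0.7000) ≈ 0.0703
After 'flag': P(spam) = 0.85·0.0703 / (0.85·0.0703 + 0.15·0.9297) ≈ 0.3000
After 'pass': P(spam) = 0.15·0.3000 / (0.15·0.3000 + 0.85·0.7000) ≈ 0.0703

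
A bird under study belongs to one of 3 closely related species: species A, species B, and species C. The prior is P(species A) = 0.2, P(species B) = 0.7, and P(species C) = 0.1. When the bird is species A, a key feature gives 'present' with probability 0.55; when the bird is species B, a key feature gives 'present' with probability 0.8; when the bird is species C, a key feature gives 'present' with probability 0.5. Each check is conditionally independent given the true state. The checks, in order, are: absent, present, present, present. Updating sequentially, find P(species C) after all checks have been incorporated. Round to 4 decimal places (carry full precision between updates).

Each posterior becomes the prior for the next update.
After 'absent': normaliser = 0.45·0.2000 + 0.2·0.7000 + 0.5·0.1000; P(species A) ≈ 0.3214, P(species B) ≈ 0.5000, P(species C) ≈ 0.1786
After 'present': normaliser = 0.55·0.3214 + 0.8·0.5000 + 0.5·0.1786; P(species A) ≈ 0.2654, P(species B) ≈ 0.6005, P(species C) ≈ 0.1340
After 'present': normaliser = 0.55·0.2654 + 0.8·0.6005 + 0.5·0.1340; P(species A) ≈ 0.2105, P(species B) ≈ 0.6928, P(species C) ≈ 0.0967
After 'present': normaliser = 0.55·0.2105 + 0.8·0.6928 + 0.5·0.0967; P(species A) ≈ 0.1612, P(species B) ≈ 0.7716, P(species C) ≈ 0.0673

0.0673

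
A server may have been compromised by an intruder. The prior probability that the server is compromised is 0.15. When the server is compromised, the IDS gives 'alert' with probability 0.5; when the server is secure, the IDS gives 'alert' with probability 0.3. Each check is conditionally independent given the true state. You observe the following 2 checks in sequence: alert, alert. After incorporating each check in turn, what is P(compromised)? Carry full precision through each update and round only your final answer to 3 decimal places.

After 'alert': P(compromised) = 0.5·0.1500 / (0.5·0.1500 + 0.3·0.8500) ≈ 0.2273
After 'alert': P(compromised) = 0.5·0.2273 / (0.5·0.2273 + 0.3·0.7727) ≈ 0.3289

0.329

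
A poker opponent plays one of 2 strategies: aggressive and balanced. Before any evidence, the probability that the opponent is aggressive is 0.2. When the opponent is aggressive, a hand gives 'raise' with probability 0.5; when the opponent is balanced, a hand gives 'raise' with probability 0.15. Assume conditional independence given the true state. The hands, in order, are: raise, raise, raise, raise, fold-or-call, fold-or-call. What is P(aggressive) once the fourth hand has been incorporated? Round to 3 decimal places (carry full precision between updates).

After 'raise': P(aggressive) = 0.5·0.2000 / (0.5·0.2000 + 0.15·0.8000) ≈ 0.4545
After 'raise': P(aggressive) = 0.5·0.4545 / (0.5·0.4545 + 0.15·0.5455) ≈ 0.7353
After 'raise': P(aggressive) = 0.5·0.7353 / (0.5·0.7353 + 0.15·0.2647) ≈ 0.9025
After 'raise': P(aggressive) = 0.5·0.9025 / (0.5·0.9025 + 0.15·0.0975) ≈ 0.9686

0.969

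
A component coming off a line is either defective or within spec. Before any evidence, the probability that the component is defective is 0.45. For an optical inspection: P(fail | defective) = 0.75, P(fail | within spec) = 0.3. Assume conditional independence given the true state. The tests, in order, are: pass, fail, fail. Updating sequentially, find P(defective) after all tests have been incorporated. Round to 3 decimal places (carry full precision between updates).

0.646

Apply Bayes' rule sequentially, carrying P(defective) forward.
After 'pass': P(defective) = 0.25·0.4500 / (0.25·0.4500 + 0.7·0.5500) ≈ 0.2261
After 'fail': P(defective) = 0.75·0.2261 / (0.75·0.2261 + 0.3·0.7739) ≈ 0.4221
After 'fail': P(defective) = 0.75·0.4221 / (0.75·0.4221 + 0.3·0.5779) ≈ 0.6462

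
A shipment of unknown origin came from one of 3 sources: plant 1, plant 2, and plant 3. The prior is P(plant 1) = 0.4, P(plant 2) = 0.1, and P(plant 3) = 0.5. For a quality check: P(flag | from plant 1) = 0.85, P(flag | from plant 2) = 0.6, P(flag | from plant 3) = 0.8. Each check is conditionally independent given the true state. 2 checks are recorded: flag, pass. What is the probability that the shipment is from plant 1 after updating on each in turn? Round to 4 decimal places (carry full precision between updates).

After 'flag': normaliser = 0.85·0.4000 + 0.6·0.1000 + 0.8·0.5000; P(plant 1) ≈ 0.4250, P(plant 2) ≈ 0.0750, P(plant 3) ≈ 0.5000
After 'pass': normaliser = 0.15·0.4250 + 0.4·0.0750 + 0.2·0.5000; P(plant 1) ≈ 0.3290, P(plant 2) ≈ 0.1548, P(plant 3) ≈ 0.5161

0.3290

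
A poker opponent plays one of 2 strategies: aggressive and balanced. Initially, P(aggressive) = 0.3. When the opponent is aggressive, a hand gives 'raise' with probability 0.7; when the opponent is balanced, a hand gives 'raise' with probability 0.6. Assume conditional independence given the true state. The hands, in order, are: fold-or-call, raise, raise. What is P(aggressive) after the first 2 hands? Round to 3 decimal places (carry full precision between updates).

0.273

After 'fold-or-call': P(aggressive) = 0.3·0.3000 / (0.3·0.3000 + 0.4·0.7000) ≈ 0.2432
After 'raise': P(aggressive) = 0.7·0.2432 / (0.7·0.2432 + 0.6·0.7568) ≈ 0.2727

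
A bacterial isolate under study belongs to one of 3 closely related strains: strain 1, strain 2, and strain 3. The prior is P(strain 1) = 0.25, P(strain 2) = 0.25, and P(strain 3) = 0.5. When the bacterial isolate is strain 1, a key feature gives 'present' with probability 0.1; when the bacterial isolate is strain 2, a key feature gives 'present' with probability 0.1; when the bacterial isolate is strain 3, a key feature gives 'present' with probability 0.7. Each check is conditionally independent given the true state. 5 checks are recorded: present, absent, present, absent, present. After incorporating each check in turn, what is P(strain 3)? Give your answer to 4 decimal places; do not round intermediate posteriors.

0.9744

After 'present': normaliser = 0.1·0.2500 + 0.1·0.2500 + 0.7·0.5000; P(strain 1) ≈ 0.0625, P(strain 2) ≈ 0.0625, P(strain 3) ≈ 0.8750
After 'absent': normaliser = 0.9·0.0625 + 0.9·0.0625 + 0.3·0.8750; P(strain 1) ≈ 0.1500, P(strain 2) ≈ 0.1500, P(strain 3) ≈ 0.7000
After 'present': normaliser = 0.1·0.1500 + 0.1·0.1500 + 0.7·0.7000; P(strain 1) ≈ 0.0288, P(strain 2) ≈ 0.0288, P(strain 3) ≈ 0.9423
After 'absent': normaliser = 0.9·0.0288 + 0.9·0.0288 + 0.3·0.9423; P(strain 1) ≈ 0.0776, P(strain 2) ≈ 0.0776, P(strain 3) ≈ 0.8448
After 'present': normaliser = 0.1·0.0776 + 0.1·0.0776 + 0.7·0.8448; P(strain 1) ≈ 0.0128, P(strain 2) ≈ 0.0128, P(strain 3) ≈ 0.9744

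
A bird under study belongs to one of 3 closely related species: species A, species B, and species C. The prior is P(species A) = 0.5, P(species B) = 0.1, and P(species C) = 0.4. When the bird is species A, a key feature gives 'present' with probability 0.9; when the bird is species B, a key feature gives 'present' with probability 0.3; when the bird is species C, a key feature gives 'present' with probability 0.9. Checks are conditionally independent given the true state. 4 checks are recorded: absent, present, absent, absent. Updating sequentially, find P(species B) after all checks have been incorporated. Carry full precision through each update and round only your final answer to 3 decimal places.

0.927

Each posterior becomes the prior for the next update.
After 'absent': normaliser = 0.1·0.5000 + 0.7·0.1000 + 0.1·0.4000; P(species A) ≈ 0.3125, P(species B) ≈ 0.4375, P(species C) ≈ 0.2500
After 'present': normaliser = 0.9·0.3125 + 0.3·0.4375 + 0.9·0.2500; P(species A) ≈ 0.4412, P(species B) ≈ 0.2059, P(species C) ≈ 0.3529
After 'absent': normaliser = 0.1·0.4412 + 0.7·0.2059 + 0.1·0.3529; P(species A) ≈ 0.1974, P(species B) ≈ 0.6447, P(species C) ≈ 0.1579
After 'absent': normaliser = 0.1·0.1974 + 0.7·0.6447 + 0.1·0.1579; P(species A) ≈ 0.0405, P(species B) ≈ 0.9270, P(species C) ≈ 0.0324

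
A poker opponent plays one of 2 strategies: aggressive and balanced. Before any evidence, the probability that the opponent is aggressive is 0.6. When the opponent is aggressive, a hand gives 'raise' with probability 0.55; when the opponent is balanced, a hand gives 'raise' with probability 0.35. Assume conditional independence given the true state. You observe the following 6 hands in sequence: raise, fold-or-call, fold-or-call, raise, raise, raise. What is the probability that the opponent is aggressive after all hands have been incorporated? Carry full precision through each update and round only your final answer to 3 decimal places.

0.814

After 'raise': P(aggressive) = 0.55·0.6000 / (0.55·0.6000 + 0.35·0.4000) ≈ 0.7021
After 'fold-or-call': P(aggressive) = 0.45·0.7021 / (0.45·0.7021 + 0.65·0.2979) ≈ 0.6200
After 'fold-or-call': P(aggressive) = 0.45·0.6200 / (0.45·0.6200 + 0.65·0.3800) ≈ 0.5305
After 'raise': P(aggressive) = 0.55·0.5305 / (0.55·0.5305 + 0.35·0.4695) ≈ 0.6397
After 'raise': P(aggressive) = 0.55·0.6397 / (0.55·0.6397 + 0.35·0.3603) ≈ 0.7361
After 'raise': P(aggressive) = 0.55·0.7361 / (0.55·0.7361 + 0.35·0.2639) ≈ 0.8143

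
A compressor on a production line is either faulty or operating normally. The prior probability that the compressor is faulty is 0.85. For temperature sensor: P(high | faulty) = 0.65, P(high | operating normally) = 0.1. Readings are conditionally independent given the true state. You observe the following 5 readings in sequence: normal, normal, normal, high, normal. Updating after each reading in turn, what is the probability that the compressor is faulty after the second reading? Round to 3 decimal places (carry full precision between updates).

0.461

After 'normal': P(faulty) = 0.35·0.8500 / (0.35·0.8500 + 0.9·0.1500) ≈ 0.6879
After 'normal': P(faulty) = 0.35·0.6879 / (0.35·0.6879 + 0.9·0.3121) ≈ 0.4615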